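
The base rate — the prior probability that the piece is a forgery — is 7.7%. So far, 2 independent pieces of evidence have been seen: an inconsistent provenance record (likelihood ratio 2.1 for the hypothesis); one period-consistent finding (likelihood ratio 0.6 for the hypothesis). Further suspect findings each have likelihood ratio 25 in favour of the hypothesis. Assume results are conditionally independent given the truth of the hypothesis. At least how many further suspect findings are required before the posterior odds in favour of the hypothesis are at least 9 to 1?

2

Prior odds = 0.077/0.923 = 77/923.
Combined Bayes factor of the evidence already in hand = 2.1 × 0.6 = 1.26.
Odds after that evidence = (77/923) × 1.26 = 4851/46150.
Target odds = 9.
Need 25ⁿ ≥ 9 ÷ (4851/46150) = 46150/539.
25¹ = 25 falls short of 46150/539 but 25² = 625 reaches it, so n = 2.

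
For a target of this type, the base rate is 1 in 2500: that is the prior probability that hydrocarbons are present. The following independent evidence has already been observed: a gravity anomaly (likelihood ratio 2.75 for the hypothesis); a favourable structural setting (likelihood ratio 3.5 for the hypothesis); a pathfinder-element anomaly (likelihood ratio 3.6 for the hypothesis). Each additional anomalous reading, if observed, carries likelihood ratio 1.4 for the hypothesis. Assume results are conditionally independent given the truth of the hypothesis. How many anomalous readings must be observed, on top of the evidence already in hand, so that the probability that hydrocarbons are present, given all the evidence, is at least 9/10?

Prior odds = 0.0004/0.9996 = 1/2499.
Combined Bayes factor of the evidence already in hand = 2.75 × 3.5 × 3.6 = 34.65.
Odds after that evidence = (1/2499) × 34.65 = 33/2380.
Target odds = 0.9/0.1 = 9.
Need 1.4ⁿ ≥ 9 ÷ (33/2380) = 7140/11.
1.4¹⁹ ≈597.63 falls short of 7140/11 but 1.4²⁰ ≈836.683 reaches it, so n = 20.

20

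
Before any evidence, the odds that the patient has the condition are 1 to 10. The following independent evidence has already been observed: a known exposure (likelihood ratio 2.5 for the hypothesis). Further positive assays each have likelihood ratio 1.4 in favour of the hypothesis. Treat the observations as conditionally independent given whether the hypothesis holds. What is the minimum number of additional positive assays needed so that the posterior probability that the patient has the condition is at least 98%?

Prior odds = 0.1.
Bayes factor of the evidence already in hand = 2.5.
Odds after that evidence = 0.1 × 2.5 = 0.25.
Target odds = 0.98/0.02 = 49.
Need 1.4ⁿ ≥ 49 ÷ 0.25 = 196.
1.4¹⁵ ≈155.568 falls short of 196 but 1.4¹⁶ ≈217.795 reaches it, so n = 16.

16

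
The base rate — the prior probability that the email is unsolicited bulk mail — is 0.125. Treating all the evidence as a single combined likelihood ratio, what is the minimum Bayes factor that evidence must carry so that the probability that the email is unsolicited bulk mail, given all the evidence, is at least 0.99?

Prior odds = 0.125/0.875 = 1/7.
Target odds = 0.99/0.01 = 99.
Required Bayes factor = 99 ÷ (1/7) = 693.

693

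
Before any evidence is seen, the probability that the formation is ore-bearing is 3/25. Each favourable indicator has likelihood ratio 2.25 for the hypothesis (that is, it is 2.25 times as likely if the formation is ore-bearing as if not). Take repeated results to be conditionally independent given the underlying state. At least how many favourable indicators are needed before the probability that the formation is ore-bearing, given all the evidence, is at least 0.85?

Prior odds = 0.12/0.88 = 3/22.
Likelihood ratio per favourable indicator = 2.25.
Target odds: 0.85 ÷ 0.15 = 17/3.
Require 2.25ⁿ ≥ 17/3 ÷ (3/22) = 374/9.
2.25⁴ = 25.62890625 falls short of 374/9 but 2.25⁵ = 59049/1024 reaches it, so n = 5.

5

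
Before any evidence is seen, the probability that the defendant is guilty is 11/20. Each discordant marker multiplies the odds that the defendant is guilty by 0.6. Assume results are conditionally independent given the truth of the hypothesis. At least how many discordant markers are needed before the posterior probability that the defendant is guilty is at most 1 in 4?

3

Prior odds: 0.55 ÷ 0.45 = 11/9.
Likelihood ratio per discordant marker = 0.6.
Target odds: 0.25 ÷ 0.75 = 1/3.
Need (11/9) × 0.6ⁿ ≤ 1/3, i.e. 0.6ⁿ ≤ 3/11.
0.6² = 0.36 is still above 3/11 but 0.6³ = 0.216 is at or below it, so n = 3.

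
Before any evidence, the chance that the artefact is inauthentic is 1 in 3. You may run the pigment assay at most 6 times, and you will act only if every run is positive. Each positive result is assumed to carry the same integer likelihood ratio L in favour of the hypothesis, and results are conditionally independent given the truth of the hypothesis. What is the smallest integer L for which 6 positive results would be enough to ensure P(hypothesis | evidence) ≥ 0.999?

4

Prior odds = (1/3)/(2/3) = 0.5.
Target odds = 0.999/0.001 = 999.
Need L⁶ ≥ 999 ÷ 0.5 = 1998.
3⁶ = 729 < 1998 ≤ 4096 = 4⁶, so L = 4.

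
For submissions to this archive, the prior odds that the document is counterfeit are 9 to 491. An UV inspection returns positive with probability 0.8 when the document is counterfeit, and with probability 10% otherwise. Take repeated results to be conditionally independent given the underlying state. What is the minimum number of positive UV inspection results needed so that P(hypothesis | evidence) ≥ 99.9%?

Prior odds = 9/491.
Likelihood ratio of a positive result = 0.8/0.1 = 8.
Target posterior odds = 0.999/0.001 = 999.
Need (9/491) × 8ⁿ ≥ 999, i.e. 8ⁿ ≥ 54501.
8⁵ = 32768 falls short of 54501 but 8⁶ = 262144 reaches it, so n = 6.

6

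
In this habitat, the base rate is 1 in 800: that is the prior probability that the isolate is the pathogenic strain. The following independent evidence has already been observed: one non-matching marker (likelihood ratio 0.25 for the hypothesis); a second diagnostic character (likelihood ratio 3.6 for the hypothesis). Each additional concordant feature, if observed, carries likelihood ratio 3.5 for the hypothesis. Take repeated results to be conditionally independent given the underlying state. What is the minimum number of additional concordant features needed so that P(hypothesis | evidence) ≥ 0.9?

Prior odds = 0.00125/0.99875 = 1/799.
Combined Bayes factor of the evidence already in hand = 0.25 × 3.6 = 0.9.
Odds after that evidence = (1/799) × 0.9 = 9/7990.
Target odds = 0.9/0.1 = 9.
Need 3.5ⁿ ≥ 9 ÷ (9/7990) = 7990.
3.5⁷ = 823543/128 falls short of 7990 but 3.5⁸ = 5764801/256 reaches it, so n = 8.

8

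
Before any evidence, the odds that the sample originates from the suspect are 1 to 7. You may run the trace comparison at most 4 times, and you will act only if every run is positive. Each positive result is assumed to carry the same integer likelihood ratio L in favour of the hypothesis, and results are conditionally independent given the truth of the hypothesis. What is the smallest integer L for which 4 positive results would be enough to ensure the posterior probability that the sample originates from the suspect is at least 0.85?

Prior odds = 1/7.
Target odds = 0.85/0.15 = 17/3.
Need L⁴ ≥ 17/3 ÷ (1/7) = 119/3.
2⁴ = 16 < 119/3 ≤ 81 = 3⁴, so L = 3.

3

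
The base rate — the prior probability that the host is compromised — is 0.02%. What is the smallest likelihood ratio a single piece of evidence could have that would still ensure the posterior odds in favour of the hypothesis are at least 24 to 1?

119976

Prior odds = 0.0002/0.9998 = 1/4999.
Target odds = 24.
Required Bayes factor = 24 ÷ (1/4999) = 119976.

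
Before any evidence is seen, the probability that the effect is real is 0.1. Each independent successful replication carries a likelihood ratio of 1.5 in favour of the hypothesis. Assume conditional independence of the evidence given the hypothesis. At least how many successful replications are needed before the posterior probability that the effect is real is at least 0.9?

Prior odds = 0.1/0.9 = 1/9.
Likelihood ratio per successful replication = 1.5.
Target odds: 0.9 ÷ 0.1 = 9.
Require 1.5ⁿ ≥ 9 ÷ (1/9) = 81.
1.5¹⁰ = 59049/1024 falls short of 81 but 1.5¹¹ = 177147/2048 reaches it, so n = 11.

11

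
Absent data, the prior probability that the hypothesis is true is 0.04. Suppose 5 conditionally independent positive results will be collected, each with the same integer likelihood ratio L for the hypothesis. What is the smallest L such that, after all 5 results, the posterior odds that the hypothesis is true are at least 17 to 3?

3

Prior odds = 0.04/0.96 = 1/24.
Target odds = 17/3.
Need L⁵ ≥ 17/3 ÷ (1/24) = 136.
2⁵ = 32 < 136 ≤ 243 = 3⁵, so L = 3.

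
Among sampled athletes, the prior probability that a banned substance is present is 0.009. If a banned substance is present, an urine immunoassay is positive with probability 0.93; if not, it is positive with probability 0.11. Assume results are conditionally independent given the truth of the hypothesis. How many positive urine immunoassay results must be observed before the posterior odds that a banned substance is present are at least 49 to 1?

5

Prior odds = 0.009/0.991 = 9/991.
Likelihood ratio of a positive = 0.93/0.11 = 93/11.
Target odds = 49.
Require (93/11)ⁿ ≥ 49 ÷ (9/991) = 48559/9.
(93/11)⁴ = 74805201/14641 falls short of 48559/9 but (93/11)⁵ ≈43196.8 reaches it, so n = 5.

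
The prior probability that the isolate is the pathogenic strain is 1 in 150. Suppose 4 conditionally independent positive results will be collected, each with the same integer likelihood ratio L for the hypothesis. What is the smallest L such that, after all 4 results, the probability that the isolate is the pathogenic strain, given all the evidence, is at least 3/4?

Prior odds = (1/150)/(149/150) = 1/149.
Target odds = 0.75/0.25 = 3.
Need L⁴ ≥ 3 ÷ (1/149) = 447.
4⁴ = 256 < 447 ≤ 625 = 5⁴, so L = 5.

5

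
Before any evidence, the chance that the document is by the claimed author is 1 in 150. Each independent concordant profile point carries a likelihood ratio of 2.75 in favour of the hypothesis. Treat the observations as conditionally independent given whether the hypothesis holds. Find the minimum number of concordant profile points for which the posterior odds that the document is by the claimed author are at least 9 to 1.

8

Prior odds: (1/150) ÷ (149/150) = 1/149.
Likelihood ratio per concordant profile point = 2.75.
Target odds = 9.
Need (1/149) × 2.75ⁿ ≥ 9, i.e. 2.75ⁿ ≥ 1341.
2.75⁷ = 19487171/16384 falls short of 1341 but 2.75⁸ = 214358881/65536 reaches it, so n = 8.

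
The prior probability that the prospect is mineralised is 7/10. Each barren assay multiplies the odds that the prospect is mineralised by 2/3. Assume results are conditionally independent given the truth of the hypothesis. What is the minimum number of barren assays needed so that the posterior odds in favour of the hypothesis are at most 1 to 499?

18

Prior odds: 0.7 ÷ 0.3 = 7/3.
Likelihood ratio per barren assay = 2/3.
Target odds = 1/499.
Need (7/3) × (2/3)ⁿ ≤ 1/499, i.e. (2/3)ⁿ ≤ 3/3493.
(2/3)¹⁷ = 131072/129140163 is still above 3/3493 but (2/3)¹⁸ = 262144/387420489 is at or below it, so n = 18.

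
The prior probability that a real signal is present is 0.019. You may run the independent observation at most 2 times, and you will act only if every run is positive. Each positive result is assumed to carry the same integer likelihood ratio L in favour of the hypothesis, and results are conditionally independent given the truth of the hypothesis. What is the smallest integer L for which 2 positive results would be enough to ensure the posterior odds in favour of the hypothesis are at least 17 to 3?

Prior odds = 0.019/0.981 = 19/981.
Target odds = 17/3.
Need L² ≥ 17/3 ÷ (19/981) = 5559/19.
17² = 289 < 5559/19 ≤ 324 = 18², so L = 18.

18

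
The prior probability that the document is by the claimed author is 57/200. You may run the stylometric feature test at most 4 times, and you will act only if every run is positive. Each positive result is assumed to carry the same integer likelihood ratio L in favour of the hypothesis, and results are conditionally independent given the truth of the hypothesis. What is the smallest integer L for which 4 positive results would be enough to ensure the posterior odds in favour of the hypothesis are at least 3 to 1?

2

Prior odds = 0.285/0.715 = 57/143.
Target odds = 3.
Need L⁴ ≥ 3 ÷ (57/143) = 143/19.
1⁴ = 1 < 143/19 ≤ 16 = 2⁴, so L = 2.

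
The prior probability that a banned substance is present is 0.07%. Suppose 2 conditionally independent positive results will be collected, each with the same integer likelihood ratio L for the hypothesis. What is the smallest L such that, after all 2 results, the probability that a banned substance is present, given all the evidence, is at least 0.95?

165

Prior odds = 0.0007/0.9993 = 7/9993.
Target odds = 0.95/0.05 = 19.
Need L² ≥ 19 ÷ (7/9993) = 189867/7.
164² = 26896 < 189867/7 ≤ 27225 = 165², so L = 165.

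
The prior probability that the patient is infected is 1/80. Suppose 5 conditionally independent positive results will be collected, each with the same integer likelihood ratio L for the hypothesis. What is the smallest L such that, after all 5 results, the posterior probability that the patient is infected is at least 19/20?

Prior odds = 0.0125/0.9875 = 1/79.
Target odds = 0.95/0.05 = 19.
Need L⁵ ≥ 19 ÷ (1/79) = 1501.
4⁵ = 1024 < 1501 ≤ 3125 = 5⁵, so L = 5.

5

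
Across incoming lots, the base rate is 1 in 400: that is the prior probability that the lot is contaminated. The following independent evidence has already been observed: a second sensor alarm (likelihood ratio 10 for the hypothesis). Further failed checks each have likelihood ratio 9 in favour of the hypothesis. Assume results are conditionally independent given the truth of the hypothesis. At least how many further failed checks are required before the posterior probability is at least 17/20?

3

Prior odds = 0.0025/0.9975 = 1/399.
Bayes factor of the evidence already in hand = 10.
Odds after that evidence = (1/399) × 10 = 10/399.
Target odds = 0.85/0.15 = 17/3.
Need 9ⁿ ≥ 17/3 ÷ (10/399) = 226.1.
9² = 81 falls short of 226.1 but 9³ = 729 reaches it, so n = 3.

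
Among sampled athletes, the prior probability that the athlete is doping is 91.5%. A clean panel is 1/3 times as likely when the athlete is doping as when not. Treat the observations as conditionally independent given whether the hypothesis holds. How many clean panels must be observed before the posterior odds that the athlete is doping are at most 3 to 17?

4

Prior odds = 0.915/0.085 = 183/17.
Likelihood ratio per clean panel = 1/3.
Target odds = 3/17.
Need (183/17) × (1/3)ⁿ ≤ 3/17, i.e. (1/3)ⁿ ≤ 1/61.
(1/3)³ = 1/27 is still above 1/61 but (1/3)⁴ = 1/81 is at or below it, so n = 4.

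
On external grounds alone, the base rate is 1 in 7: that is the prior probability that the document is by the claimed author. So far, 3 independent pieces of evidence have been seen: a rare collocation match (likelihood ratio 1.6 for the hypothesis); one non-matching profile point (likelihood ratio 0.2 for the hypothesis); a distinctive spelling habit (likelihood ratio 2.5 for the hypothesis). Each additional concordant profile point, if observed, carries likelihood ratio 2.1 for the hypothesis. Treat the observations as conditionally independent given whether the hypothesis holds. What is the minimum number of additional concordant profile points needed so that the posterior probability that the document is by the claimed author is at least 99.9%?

Prior odds = (1/7)/(6/7) = 1/6.
Combined Bayes factor of the evidence already in hand = 1.6 × 0.2 × 2.5 = 0.8.
Odds after that evidence = (1/6) × 0.8 = 2/15.
Target odds = 0.999/0.001 = 999.
Need 2.1ⁿ ≥ 999 ÷ (2/15) = 7492.5.
2.1¹² ≈7355.83 falls short of 7492.5 but 2.1¹³ ≈15447.2 reaches it, so n = 13.

13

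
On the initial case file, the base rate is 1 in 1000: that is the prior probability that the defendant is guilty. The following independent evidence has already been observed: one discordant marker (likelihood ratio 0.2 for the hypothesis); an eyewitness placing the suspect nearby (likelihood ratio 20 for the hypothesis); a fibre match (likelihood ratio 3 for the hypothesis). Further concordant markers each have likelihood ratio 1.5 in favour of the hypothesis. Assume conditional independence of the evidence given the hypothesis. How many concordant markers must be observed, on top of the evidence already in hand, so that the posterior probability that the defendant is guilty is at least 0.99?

Prior odds = 0.001/0.999 = 1/999.
Combined Bayes factor of the evidence already in hand = 0.2 × 20 × 3 = 12.
Odds after that evidence = (1/999) × 12 = 4/333.
Target odds = 0.99/0.01 = 99.
Need 1.5ⁿ ≥ 99 ÷ (4/333) = 8241.75.
1.5²² ≈7481.83 falls short of 8241.75 but 1.5²³ ≈11222.7 reaches it, so n = 23.

23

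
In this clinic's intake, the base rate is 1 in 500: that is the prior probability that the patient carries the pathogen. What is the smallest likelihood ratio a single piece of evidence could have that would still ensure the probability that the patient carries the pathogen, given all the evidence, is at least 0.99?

Prior odds = 0.002/0.998 = 1/499.
Target odds = 0.99/0.01 = 99.
Required Bayes factor = 99 ÷ (1/499) = 49401.

49401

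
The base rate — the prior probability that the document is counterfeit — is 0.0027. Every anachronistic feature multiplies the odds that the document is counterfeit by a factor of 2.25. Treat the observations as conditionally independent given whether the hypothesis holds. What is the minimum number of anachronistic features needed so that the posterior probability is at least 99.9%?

Prior odds = 0.0027/0.9973 = 27/9973.
Likelihood ratio per anachronistic feature = 2.25.
Target posterior odds = 0.999/0.001 = 999.
Need (27/9973) × 2.25ⁿ ≥ 999, i.e. 2.25ⁿ ≥ 369001.
2.25¹⁵ ≈191751 falls short of 369001 but 2.25¹⁶ ≈431440 reaches it, so n = 16.

16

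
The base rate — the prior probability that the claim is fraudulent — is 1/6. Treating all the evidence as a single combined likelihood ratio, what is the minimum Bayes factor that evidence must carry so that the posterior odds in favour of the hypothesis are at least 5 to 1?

Prior odds = (1/6)/(5/6) = 0.2.
Target odds = 5.
Required Bayes factor = 5 ÷ 0.2 = 25.

25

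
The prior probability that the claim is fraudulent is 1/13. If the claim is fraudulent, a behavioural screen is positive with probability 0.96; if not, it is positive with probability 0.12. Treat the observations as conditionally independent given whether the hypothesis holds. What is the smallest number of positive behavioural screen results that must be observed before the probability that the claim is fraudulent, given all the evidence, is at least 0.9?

Prior odds: (1/13) ÷ (12/13) = 1/12.
Likelihood ratio of a positive = 0.96/0.12 = 8.
Target posterior odds = 0.9/0.1 = 9.
Require 8ⁿ ≥ 9 ÷ (1/12) = 108.
8² = 64 falls short of 108 but 8³ = 512 reaches it, so n = 3.

3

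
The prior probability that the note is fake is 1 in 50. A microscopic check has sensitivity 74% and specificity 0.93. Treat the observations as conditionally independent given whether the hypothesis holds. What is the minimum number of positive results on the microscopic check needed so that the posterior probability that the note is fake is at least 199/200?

4

Prior odds: 0.02 ÷ 0.98 = 1/49.
False-positive rate = 1 − 0.93 = 0.07; likelihood ratio of a positive = 0.74/0.07 = 74/7.
Target posterior odds = 0.995/0.005 = 199.
Require (74/7)ⁿ ≥ 199 ÷ (1/49) = 9751.
(74/7)³ = 405224/343 falls short of 9751 but (74/7)⁴ = 29986576/2401 reaches it, so n = 4.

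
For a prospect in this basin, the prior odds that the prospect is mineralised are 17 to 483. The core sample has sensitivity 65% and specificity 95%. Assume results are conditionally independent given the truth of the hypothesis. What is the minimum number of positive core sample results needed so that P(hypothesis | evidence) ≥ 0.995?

Prior odds = 17/483.
False-positive rate = 1 − 0.95 = 0.05; likelihood ratio of a positive = 0.65/0.05 = 13.
Target odds: 0.995 ÷ 0.005 = 199.
Need (17/483) × 13ⁿ ≥ 199, i.e. 13ⁿ ≥ 96117/17.
13³ = 2197 falls short of 96117/17 but 13⁴ = 28561 reaches it, so n = 4.

4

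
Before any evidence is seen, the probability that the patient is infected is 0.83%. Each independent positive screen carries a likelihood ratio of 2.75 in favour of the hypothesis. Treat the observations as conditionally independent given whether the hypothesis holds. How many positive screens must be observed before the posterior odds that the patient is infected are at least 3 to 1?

6

Prior odds = 0.0083/0.9917 = 83/9917.
Likelihood ratio per positive screen = 2.75.
Target odds = 3.
Require 2.75ⁿ ≥ 3 ÷ (83/9917) = 29751/83.
2.75⁵ = 161051/1024 falls short of 29751/83 but 2.75⁶ = 1771561/4096 reaches it, so n = 6.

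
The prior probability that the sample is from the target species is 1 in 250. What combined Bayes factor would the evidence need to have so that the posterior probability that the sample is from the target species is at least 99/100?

Prior odds = 0.004/0.996 = 1/249.
Target odds = 0.99/0.01 = 99.
Required Bayes factor = 99 ÷ (1/249) = 24651.

24651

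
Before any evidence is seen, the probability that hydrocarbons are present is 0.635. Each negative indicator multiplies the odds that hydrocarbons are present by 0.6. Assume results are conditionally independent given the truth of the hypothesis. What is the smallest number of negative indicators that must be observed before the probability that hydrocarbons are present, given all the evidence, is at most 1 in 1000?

15

Prior odds = 0.635/0.365 = 127/73.
Likelihood ratio per negative indicator = 0.6.
Target odds: 0.001 ÷ 0.999 = 1/999.
Need (127/73) × 0.6ⁿ ≤ 1/999, i.e. 0.6ⁿ ≤ 73/126873.
0.6¹⁴ ≈0.000783642 is still above 73/126873 but 0.6¹⁵ ≈0.000470185 is at or below it, so n = 15.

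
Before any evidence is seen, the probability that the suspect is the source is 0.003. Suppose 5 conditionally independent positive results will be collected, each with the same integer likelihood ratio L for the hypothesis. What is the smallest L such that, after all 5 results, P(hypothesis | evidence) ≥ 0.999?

Prior odds = 0.003/0.997 = 3/997.
Target odds = 0.999/0.001 = 999.
Need L⁵ ≥ 999 ÷ (3/997) = 332001.
12⁵ = 248832 < 332001 ≤ 371293 = 13⁵, so L = 13.

13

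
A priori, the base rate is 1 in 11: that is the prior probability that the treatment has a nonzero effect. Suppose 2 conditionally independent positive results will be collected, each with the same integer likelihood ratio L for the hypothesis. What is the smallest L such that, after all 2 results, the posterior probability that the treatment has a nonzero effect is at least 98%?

23

Prior odds = (1/11)/(10/11) = 0.1.
Target odds = 0.98/0.02 = 49.
Need L² ≥ 49 ÷ 0.1 = 490.
22² = 484 < 490 ≤ 529 = 23², so L = 23.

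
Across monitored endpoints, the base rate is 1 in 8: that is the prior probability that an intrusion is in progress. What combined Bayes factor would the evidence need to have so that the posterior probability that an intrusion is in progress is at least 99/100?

Prior odds = 0.125/0.875 = 1/7.
Target odds = 0.99/0.01 = 99.
Required Bayes factor = 99 ÷ (1/7) = 693.

693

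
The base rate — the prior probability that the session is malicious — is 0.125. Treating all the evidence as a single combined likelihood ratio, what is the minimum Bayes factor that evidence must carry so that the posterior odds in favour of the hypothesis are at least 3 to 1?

Prior odds = 0.125/0.875 = 1/7.
Target odds = 3.
Required Bayes factor = 3 ÷ (1/7) = 21.

21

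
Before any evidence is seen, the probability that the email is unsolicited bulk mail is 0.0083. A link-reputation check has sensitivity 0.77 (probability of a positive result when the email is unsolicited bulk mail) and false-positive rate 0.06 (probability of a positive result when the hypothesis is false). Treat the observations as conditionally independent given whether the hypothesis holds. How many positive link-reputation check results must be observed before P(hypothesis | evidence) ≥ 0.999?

5

Prior odds: 0.0083 ÷ 0.9917 = 83/9917.
Likelihood ratio of a positive result = 0.77/0.06 = 77/6.
Target posterior odds = 0.999/0.001 = 999.
Need (83/9917) × (77/6)ⁿ ≥ 999, i.e. (77/6)ⁿ ≥ 9907083/83.
(77/6)⁴ = 35153041/1296 falls short of 9907083/83 but (77/6)⁵ ≈348095 reaches it, so n = 5.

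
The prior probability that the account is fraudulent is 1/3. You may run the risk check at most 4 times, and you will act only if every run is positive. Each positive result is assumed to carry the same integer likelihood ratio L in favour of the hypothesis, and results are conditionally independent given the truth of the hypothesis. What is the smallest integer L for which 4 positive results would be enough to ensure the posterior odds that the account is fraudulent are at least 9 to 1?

Prior odds = (1/3)/(2/3) = 0.5.
Target odds = 9.
Need L⁴ ≥ 9 ÷ 0.5 = 18.
2⁴ = 16 < 18 ≤ 81 = 3⁴, so L = 3.

3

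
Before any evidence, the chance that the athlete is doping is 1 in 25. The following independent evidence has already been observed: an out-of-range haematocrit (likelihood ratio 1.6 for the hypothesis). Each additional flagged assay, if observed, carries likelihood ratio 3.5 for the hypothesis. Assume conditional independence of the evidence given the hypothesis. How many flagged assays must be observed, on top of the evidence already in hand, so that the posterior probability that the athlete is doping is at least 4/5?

Prior odds = 0.04/0.96 = 1/24.
Bayes factor of the evidence already in hand = 1.6.
Odds after that evidence = (1/24) × 1.6 = 1/15.
Target odds = 0.8/0.2 = 4.
Need 3.5ⁿ ≥ 4 ÷ (1/15) = 60.
3.5³ = 42.875 falls short of 60 but 3.5⁴ = 150.0625 reaches it, so n = 4.

4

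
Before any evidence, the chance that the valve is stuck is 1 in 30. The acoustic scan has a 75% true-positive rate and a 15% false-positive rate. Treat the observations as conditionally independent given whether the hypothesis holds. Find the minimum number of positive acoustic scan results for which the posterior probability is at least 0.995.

6

Prior odds = (1/30)/(29/30) = 1/29.
Likelihood ratio of a positive result = 0.75/0.15 = 5.
Target odds: 0.995 ÷ 0.005 = 199.
Require 5ⁿ ≥ 199 ÷ (1/29) = 5771.
5⁵ = 3125 falls short of 5771 but 5⁶ = 15625 reaches it, so n = 6.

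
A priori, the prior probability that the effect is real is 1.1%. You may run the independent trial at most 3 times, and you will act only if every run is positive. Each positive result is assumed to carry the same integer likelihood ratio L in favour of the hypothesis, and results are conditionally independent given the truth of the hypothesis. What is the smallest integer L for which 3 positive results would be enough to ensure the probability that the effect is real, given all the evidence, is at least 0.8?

Prior odds = 0.011/0.989 = 11/989.
Target odds = 0.8/0.2 = 4.
Need L³ ≥ 4 ÷ (11/989) = 3956/11.
7³ = 343 < 3956/11 ≤ 512 = 8³, so L = 8.

8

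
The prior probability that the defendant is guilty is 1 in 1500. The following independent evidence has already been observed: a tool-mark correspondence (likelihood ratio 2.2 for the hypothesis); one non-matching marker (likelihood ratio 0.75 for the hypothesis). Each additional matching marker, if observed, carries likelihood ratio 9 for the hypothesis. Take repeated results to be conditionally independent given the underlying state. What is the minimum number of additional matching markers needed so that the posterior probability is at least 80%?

4

Prior odds = (1/1500)/(1499/1500) = 1/1499.
Combined Bayes factor of the evidence already in hand = 2.2 × 0.75 = 1.65.
Odds after that evidence = (1/1499) × 1.65 = 33/29980.
Target odds = 0.8/0.2 = 4.
Need 9ⁿ ≥ 4 ÷ (33/29980) = 119920/33.
9³ = 729 falls short of 119920/33 but 9⁴ = 6561 reaches it, so n = 4.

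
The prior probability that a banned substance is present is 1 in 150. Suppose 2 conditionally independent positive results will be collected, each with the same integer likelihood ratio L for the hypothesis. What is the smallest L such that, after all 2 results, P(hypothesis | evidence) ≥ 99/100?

122

Prior odds = (1/150)/(149/150) = 1/149.
Target odds = 0.99/0.01 = 99.
Need L² ≥ 99 ÷ (1/149) = 14751.
121² = 14641 < 14751 ≤ 14884 = 122², so L = 122.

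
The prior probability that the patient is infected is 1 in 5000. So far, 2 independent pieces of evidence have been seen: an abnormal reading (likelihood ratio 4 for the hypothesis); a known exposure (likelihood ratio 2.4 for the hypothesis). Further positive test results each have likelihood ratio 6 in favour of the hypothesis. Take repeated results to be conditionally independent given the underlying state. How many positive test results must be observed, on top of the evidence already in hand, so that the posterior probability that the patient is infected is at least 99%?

Prior odds = 0.0002/0.9998 = 1/4999.
Combined Bayes factor of the evidence already in hand = 4 × 2.4 = 9.6.
Odds after that evidence = (1/4999) × 9.6 = 48/24995.
Target odds = 0.99/0.01 = 99.
Need 6ⁿ ≥ 99 ÷ (48/24995) = 51552.1875.
6⁶ = 46656 falls short of 51552.1875 but 6⁷ = 279936 reaches it, so n = 7.

7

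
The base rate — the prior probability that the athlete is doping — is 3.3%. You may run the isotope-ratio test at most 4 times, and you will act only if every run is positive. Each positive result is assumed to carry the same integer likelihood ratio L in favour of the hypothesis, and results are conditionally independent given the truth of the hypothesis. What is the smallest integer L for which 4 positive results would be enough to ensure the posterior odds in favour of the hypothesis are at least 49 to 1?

7

Prior odds = 0.033/0.967 = 33/967.
Target odds = 49.
Need L⁴ ≥ 49 ÷ (33/967) = 47383/33.
6⁴ = 1296 < 47383/33 ≤ 2401 = 7⁴, so L = 7.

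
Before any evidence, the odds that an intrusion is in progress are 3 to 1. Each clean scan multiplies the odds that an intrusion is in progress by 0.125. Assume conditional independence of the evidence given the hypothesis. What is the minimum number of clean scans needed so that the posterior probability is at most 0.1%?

4

Prior odds = 3.
Likelihood ratio per clean scan = 0.125.
Target posterior odds = 0.001/0.999 = 1/999.
Need 3 × 0.125ⁿ ≤ 1/999, i.e. 0.125ⁿ ≤ 1/2997.
0.125³ = 0.001953125 is still above 1/2997 but 0.125⁴ = 1/4096 is at or below it, so n = 4.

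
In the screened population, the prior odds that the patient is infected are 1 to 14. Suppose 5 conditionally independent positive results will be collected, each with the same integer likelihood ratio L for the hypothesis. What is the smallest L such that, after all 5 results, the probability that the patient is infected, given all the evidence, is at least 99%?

Prior odds = 1/14.
Target odds = 0.99/0.01 = 99.
Need L⁵ ≥ 99 ÷ (1/14) = 1386.
4⁵ = 1024 < 1386 ≤ 3125 = 5⁵, so L = 5.

5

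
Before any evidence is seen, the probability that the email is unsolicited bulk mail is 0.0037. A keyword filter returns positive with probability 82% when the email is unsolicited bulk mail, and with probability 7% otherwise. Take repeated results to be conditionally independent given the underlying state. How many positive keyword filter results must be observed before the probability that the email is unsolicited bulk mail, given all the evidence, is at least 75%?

3

Prior odds = 0.0037/0.9963 = 37/9963.
Likelihood ratio of a positive result = 0.82/0.07 = 82/7.
Target posterior odds = 0.75/0.25 = 3.
Need (37/9963) × (82/7)ⁿ ≥ 3, i.e. (82/7)ⁿ ≥ 29889/37.
(82/7)² = 6724/49 falls short of 29889/37 but (82/7)³ = 551368/343 reaches it, so n = 3.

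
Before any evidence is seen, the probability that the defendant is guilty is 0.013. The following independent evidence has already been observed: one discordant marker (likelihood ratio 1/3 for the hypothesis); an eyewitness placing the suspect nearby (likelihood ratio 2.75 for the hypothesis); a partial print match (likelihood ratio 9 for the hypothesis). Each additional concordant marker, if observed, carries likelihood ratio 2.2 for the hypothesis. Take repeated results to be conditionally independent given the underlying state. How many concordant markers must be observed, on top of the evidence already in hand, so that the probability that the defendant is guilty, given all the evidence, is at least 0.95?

7

Prior odds = 0.013/0.987 = 13/987.
Combined Bayes factor of the evidence already in hand = (1/3) × 2.75 × 9 = 8.25.
Odds after that evidence = (13/987) × 8.25 = 143/1316.
Target odds = 0.95/0.05 = 19.
Need 2.2ⁿ ≥ 19 ÷ (143/1316) = 25004/143.
2.2⁶ = 1771561/15625 falls short of 25004/143 but 2.2⁷ = 19487171/78125 reaches it, so n = 7.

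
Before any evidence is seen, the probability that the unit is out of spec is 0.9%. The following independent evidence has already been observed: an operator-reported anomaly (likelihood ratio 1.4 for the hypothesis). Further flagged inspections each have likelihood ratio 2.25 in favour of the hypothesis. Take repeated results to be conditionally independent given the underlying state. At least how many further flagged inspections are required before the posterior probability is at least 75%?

7

Prior odds = 0.009/0.991 = 9/991.
Bayes factor of the evidence already in hand = 1.4.
Odds after that evidence = (9/991) × 1.4 = 63/4955.
Target odds = 0.75/0.25 = 3.
Need 2.25ⁿ ≥ 3 ÷ (63/4955) = 4955/21.
2.25⁶ = 531441/4096 falls short of 4955/21 but 2.25⁷ = 4782969/16384 reaches it, so n = 7.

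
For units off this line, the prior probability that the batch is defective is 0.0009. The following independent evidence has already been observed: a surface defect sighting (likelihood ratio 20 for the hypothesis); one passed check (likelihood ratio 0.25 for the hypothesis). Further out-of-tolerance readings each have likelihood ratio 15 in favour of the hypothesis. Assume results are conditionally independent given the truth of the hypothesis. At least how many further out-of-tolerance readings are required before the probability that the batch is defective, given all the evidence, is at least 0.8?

3

Prior odds = 0.0009/0.9991 = 9/9991.
Combined Bayes factor of the evidence already in hand = 20 × 0.25 = 5.
Odds after that evidence = (9/9991) × 5 = 45/9991.
Target odds = 0.8/0.2 = 4.
Need 15ⁿ ≥ 4 ÷ (45/9991) = 39964/45.
15² = 225 falls short of 39964/45 but 15³ = 3375 reaches it, so n = 3.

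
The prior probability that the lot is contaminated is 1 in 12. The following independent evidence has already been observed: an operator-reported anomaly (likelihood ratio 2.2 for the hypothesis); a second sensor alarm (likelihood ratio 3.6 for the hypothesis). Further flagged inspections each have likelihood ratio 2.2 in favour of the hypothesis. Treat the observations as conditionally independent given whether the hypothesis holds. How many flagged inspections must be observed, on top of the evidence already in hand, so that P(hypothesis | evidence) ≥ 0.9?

4

Prior odds = (1/12)/(11/12) = 1/11.
Combined Bayes factor of the evidence already in hand = 2.2 × 3.6 = 7.92.
Odds after that evidence = (1/11) × 7.92 = 0.72.
Target odds = 0.9/0.1 = 9.
Need 2.2ⁿ ≥ 9 ÷ 0.72 = 12.5.
2.2³ = 10.648 falls short of 12.5 but 2.2⁴ = 23.4256 reaches it, so n = 4.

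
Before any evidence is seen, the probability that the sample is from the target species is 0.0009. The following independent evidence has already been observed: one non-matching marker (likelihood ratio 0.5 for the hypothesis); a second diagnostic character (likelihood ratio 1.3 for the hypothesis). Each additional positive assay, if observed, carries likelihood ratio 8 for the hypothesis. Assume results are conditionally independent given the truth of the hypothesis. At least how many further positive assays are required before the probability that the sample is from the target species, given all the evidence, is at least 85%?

Prior odds = 0.0009/0.9991 = 9/9991.
Combined Bayes factor of the evidence already in hand = 0.5 × 1.3 = 0.65.
Odds after that evidence = (9/9991) × 0.65 = 117/199820.
Target odds = 0.85/0.15 = 17/3.
Need 8ⁿ ≥ 17/3 ÷ (117/199820) = 3396940/351.
8⁴ = 4096 falls short of 3396940/351 but 8⁵ = 32768 reaches it, so n = 5.

5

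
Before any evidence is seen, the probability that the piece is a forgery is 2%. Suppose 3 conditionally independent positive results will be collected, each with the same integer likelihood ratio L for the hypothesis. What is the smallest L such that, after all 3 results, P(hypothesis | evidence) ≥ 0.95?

Prior odds = 0.02/0.98 = 1/49.
Target odds = 0.95/0.05 = 19.
Need L³ ≥ 19 ÷ (1/49) = 931.
9³ = 729 < 931 ≤ 1000 = 10³, so L = 10.

10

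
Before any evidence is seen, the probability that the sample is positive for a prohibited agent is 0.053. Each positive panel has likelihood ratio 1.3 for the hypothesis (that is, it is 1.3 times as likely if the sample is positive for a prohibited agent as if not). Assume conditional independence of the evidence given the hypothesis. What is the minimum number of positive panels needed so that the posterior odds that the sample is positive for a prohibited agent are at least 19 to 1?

23

Prior odds = 0.053/0.947 = 53/947.
Likelihood ratio per positive panel = 1.3.
Target odds = 19.
Need (53/947) × 1.3ⁿ ≥ 19, i.e. 1.3ⁿ ≥ 17993/53.
1.3²² ≈321.184 falls short of 17993/53 but 1.3²³ ≈417.539 reaches it, so n = 23.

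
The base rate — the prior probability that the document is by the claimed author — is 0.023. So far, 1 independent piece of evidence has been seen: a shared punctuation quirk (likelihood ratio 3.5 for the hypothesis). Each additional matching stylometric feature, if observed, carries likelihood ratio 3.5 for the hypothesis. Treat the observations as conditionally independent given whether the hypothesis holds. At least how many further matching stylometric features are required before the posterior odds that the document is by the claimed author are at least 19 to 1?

Prior odds = 0.023/0.977 = 23/977.
Bayes factor of the evidence already in hand = 3.5.
Odds after that evidence = (23/977) × 3.5 = 161/1954.
Target odds = 19.
Need 3.5ⁿ ≥ 19 ÷ (161/1954) = 37126/161.
3.5⁴ = 150.0625 falls short of 37126/161 but 3.5⁵ = 525.21875 reaches it, so n = 5.

5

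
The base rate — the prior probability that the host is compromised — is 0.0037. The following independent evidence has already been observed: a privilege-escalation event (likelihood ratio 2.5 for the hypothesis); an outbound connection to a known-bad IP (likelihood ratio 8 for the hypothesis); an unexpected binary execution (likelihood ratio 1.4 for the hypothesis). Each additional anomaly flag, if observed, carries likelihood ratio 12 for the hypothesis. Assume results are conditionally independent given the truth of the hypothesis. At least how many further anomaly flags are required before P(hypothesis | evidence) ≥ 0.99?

Prior odds = 0.0037/0.9963 = 37/9963.
Combined Bayes factor of the evidence already in hand = 2.5 × 8 × 1.4 = 28.
Odds after that evidence = (37/9963) × 28 = 1036/9963.
Target odds = 0.99/0.01 = 99.
Need 12ⁿ ≥ 99 ÷ (1036/9963) = 986337/1036.
12² = 144 falls short of 986337/1036 but 12³ = 1728 reaches it, so n = 3.

3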